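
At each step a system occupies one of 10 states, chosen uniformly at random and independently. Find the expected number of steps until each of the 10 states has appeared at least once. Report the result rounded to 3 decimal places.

29.290

The wait to go from k to k+1 distinct states is geometric with mean 10/(10-k).
E[T] = 10/10 + 10/9 + 10/8 + ... + 10/2 + 10/1 = 10·H_{10}.
H_{10} = 2.9290, so E[T] = 29.2897.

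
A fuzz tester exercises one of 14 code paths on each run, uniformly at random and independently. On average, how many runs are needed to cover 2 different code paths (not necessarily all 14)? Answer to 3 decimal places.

Going from k to k+1 distinct takes a geometric number of runs with mean 14/(14-k).
Sum over k = 0,...,1: E = 14/14 + 14/13 = 2.0769.

2.077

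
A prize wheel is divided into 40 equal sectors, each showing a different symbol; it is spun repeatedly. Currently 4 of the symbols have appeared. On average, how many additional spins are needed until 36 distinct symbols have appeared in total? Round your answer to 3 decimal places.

83.649

From k distinct to k+1 distinct takes on average 40/(40-k) spins.
Sum over k = 4,...,35: E = 40/36 + 40/35 + 40/34 + ... + 40/6 + 40/5 = 83.6490.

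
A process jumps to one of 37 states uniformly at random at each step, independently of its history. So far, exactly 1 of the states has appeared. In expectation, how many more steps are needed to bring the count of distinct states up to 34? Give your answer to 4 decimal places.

The wait to go from k to k+1 distinct states is geometric with mean 37/(37-k).
Sum over k = 1,...,33: E = 37/36 + 37/35 + 37/34 + ... + 37/5 + 37/4 = 86.62536.

86.6254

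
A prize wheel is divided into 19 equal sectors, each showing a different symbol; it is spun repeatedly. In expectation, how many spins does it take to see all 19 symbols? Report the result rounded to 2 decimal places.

67.41

Split into phases: going from k distinct to k+1 distinct takes on average 19/(19-k) spins.
E[T] = 19/19 + 19/18 + 19/17 + ... + 19/2 + 19/1 = 19·H_{19}.
H_{19} = 3.548, so E[T] = 67.407.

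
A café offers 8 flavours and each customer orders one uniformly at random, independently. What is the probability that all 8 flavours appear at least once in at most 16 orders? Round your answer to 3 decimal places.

0.307

By inclusion–exclusion over which flavours are missing,
P(all seen) = Σ_{j=0}^{8} (-1)^j C(8,j)((8-j)/8)^16
= 1.0000 - 0.9445 + 0.2806 - 0.0304 + 0.0011 - 0.0000 + 0.0000 - 0.0000 + 0.0000
= 0.3068.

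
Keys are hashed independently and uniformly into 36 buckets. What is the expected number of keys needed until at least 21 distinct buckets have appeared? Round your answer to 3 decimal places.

With k distinct buckets already seen, the next new one arrives after an expected 36/(36-k) keys.
Sum over k = 0,...,20: E = 36/36 + 36/35 + 36/34 + ... + 36/17 + 36/16 = 30.8279.

30.828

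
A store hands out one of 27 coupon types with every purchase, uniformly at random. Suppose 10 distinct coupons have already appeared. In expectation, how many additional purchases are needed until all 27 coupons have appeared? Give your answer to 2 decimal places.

With k distinct coupons already seen, the next new one takes an expected 27/(27-k) purchases.
Sum over k = 10,...,26: E = 27/17 + 27/16 + 27/15 + ... + 27/2 + 27/1 = 92.868.

92.87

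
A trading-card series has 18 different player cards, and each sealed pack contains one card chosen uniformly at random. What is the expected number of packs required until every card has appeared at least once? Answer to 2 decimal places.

Split into phases: going from k distinct to k+1 distinct takes on average 18/(18-k) packs.
E[T] = 18/18 + 18/17 + 18/16 + ... + 18/2 + 18/1 = 18·H_{18}.
H_{18} = 3.495, so E[T] = 62.912.

62.91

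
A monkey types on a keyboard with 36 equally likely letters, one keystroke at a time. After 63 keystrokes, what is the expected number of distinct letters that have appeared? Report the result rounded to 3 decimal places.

For each letter, P(seen in 63 keystrokes) = 1 - (35/36)^63 = 0.8305.
By linearity of expectation, E[distinct seen] = 36·(1 - (35/36)^63) = 29.8972.

29.897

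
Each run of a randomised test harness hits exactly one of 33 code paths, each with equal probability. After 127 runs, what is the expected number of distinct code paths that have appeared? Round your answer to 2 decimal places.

For each code path, P(seen in 127 runs) = 1 - (32/33)^127 = 0.980.
By linearity of expectation, E[distinct seen] = 33·(1 - (32/33)^127) = 32.337.

32.34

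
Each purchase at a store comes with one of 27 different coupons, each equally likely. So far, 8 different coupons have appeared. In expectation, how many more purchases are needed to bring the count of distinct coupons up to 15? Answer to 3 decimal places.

The wait to go from k to k+1 distinct coupons is geometric with mean 27/(27-k).
Sum over k = 8,...,14: E = 27/19 + 27/18 + 27/17 + ... + 27/14 + 27/13 = 12.0023.

12.002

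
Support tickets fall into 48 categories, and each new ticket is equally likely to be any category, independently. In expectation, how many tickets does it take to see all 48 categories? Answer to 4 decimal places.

Split into phases: going from k distinct to k+1 distinct takes on average 48/(48-k) tickets.
E[T] = 48/48 + 48/47 + 48/46 + ... + 48/2 + 48/1 = 48·H_{48}.
H_{48} = 4.45880, so E[T] = 214.02226.

214.0223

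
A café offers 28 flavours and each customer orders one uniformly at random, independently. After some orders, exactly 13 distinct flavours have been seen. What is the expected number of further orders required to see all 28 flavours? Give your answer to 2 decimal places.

From k distinct to k+1 distinct takes on average 28/(28-k) orders.
Sum over k = 13,...,27: E = 28/15 + 28/14 + 28/13 + ... + 28/2 + 28/1 = 92.910.

92.91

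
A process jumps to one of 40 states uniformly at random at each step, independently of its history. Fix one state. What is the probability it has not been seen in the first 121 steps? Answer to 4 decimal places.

0.0467

Each step misses the fixed state with probability (40-1)/40 = 39/40, independently.
P(still missing after 121) = (39/40)^121 = 0.04673.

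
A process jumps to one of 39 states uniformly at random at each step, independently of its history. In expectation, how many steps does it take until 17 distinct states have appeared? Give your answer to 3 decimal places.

Going from k to k+1 distinct takes a geometric number of steps with mean 39/(39-k).
Sum over k = 0,...,16: E = 39/39 + 39/38 + 39/37 + ... + 39/24 + 39/23 = 21.9465.

21.946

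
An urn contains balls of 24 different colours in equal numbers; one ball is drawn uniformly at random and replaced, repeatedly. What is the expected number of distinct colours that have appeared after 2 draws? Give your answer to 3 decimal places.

1.958

For each colour, P(seen in 2 draws) = 1 - (23/24)^2 = 0.0816.
By linearity of expectation, E[distinct seen] = 24·(1 - (23/24)^2) = 1.9583.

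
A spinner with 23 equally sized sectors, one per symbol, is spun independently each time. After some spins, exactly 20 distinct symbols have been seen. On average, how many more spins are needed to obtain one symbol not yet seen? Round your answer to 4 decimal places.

7.6667

The number of spins until the next new symbol is geometric with success probability 3/23, so its mean is 23/3.
E = 23/3 = 7.66667.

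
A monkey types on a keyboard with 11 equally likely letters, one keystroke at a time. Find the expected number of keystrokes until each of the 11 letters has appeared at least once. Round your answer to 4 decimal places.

After k distinct letters have appeared, the next keystroke gives a new one with probability (11-k)/11, so the expected wait for the (k+1)-th is 11/(11-k).
E[T] = 11/11 + 11/10 + 11/9 + ... + 11/2 + 11/1 = 11·H_{11}.
H_{11} = 3.01988, so E[T] = 33.21865.

33.2187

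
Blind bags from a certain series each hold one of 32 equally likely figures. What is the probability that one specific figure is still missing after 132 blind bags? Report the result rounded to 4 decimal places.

0.0151

Each blind bag misses the fixed figure with probability (32-1)/32 = 31/32, independently.
P(still missing after 132) = (31/32)^132 = 0.01513.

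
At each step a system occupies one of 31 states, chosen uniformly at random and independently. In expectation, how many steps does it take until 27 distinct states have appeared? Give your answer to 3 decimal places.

60.261

With k distinct states already seen, the next new one arrives after an expected 31/(31-k) steps.
Sum over k = 0,...,26: E = 31/31 + 31/30 + 31/29 + ... + 31/6 + 31/5 = 60.2613.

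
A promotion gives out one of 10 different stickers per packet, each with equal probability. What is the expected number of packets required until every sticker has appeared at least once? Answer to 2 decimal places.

29.29

The wait to go from k to k+1 distinct stickers is geometric with mean 10/(10-k).
E[T] = 10/10 + 10/9 + 10/8 + ... + 10/2 + 10/1 = 10·H_{10}.
H_{10} = 2.929, so E[T] = 29.290.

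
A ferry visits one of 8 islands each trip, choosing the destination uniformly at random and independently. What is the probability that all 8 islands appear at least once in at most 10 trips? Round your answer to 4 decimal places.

Let A_i be the event that island i is missing after 10 trips. By inclusion–exclusion on the A_i,
P(all seen) = Σ_{j=0}^{8} (-1)^j C(8,j)((8-j)/8)^10
= 1.00000 - 2.10460 + 1.57678 - 0.50932 + 0.06836 - 0.00308 + 0.00003 - 0.00000 + 0.00000
= 0.02816.

0.0282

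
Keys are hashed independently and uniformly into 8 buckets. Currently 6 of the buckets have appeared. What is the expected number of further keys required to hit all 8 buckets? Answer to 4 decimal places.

From k distinct to k+1 distinct takes on average 8/(8-k) keys.
Sum over k = 6,...,7: E = 8/2 + 8/1 = 12.00000.

12.0000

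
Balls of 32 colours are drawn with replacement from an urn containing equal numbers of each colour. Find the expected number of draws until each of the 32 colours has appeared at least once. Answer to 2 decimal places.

The wait to go from k to k+1 distinct colours is geometric with mean 32/(32-k).
E[T] = 32/32 + 32/31 + 32/30 + ... + 32/2 + 32/1 = 32·H_{32}.
H_{32} = 4.058, so E[T] = 129.872.

129.87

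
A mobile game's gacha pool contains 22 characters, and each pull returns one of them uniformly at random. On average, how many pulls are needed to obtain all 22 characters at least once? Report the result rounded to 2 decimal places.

The wait to go from k to k+1 distinct characters is geometric with mean 22/(22-k).
E[T] = 22/22 + 22/21 + 22/20 + ... + 22/2 + 22/1 = 22·H_{22}.
H_{22} = 3.691, so E[T] = 81.198.

81.20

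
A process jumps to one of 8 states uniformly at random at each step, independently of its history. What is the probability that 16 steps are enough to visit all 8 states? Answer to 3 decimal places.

By inclusion–exclusion over which states are missing,
P(all seen) = Σ_{j=0}^{8} (-1)^j C(8,j)((8-j)/8)^16
= 1.0000 - 0.9445 + 0.2806 - 0.0304 + 0.0011 - 0.0000 + 0.0000 - 0.0000 + 0.0000
= 0.3068.

0.307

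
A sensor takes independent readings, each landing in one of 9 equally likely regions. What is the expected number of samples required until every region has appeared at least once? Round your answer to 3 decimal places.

25.461

After k distinct regions have appeared, the next sample gives a new one with probability (9-k)/9, so the expected wait for the (k+1)-th is 9/(9-k).
E[T] = 9/9 + 9/8 + 9/7 + ... + 9/2 + 9/1 = 9·H_{9}.
H_{9} = 2.8290, so E[T] = 25.4607.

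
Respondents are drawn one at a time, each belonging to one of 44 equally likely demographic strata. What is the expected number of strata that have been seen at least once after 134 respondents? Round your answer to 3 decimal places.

41.979

For each stratum, P(seen in 134 respondents) = 1 - (43/44)^134 = 0.9541.
By linearity of expectation, E[distinct seen] = 44·(1 - (43/44)^134) = 41.9790.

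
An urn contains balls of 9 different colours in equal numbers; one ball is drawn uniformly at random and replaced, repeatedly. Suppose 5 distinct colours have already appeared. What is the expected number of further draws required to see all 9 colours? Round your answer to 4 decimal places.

18.7500

The wait to go from k to k+1 distinct colours is geometric with mean 9/(9-k).
Sum over k = 5,...,8: E = 9/4 + 9/3 + 9/2 + 9/1 = 18.75000.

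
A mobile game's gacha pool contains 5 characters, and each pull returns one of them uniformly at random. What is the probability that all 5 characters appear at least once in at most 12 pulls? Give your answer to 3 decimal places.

0.678

Let A_i be the event that character i is missing after 12 pulls. By inclusion–exclusion on the A_i,
P(all seen) = Σ_{j=0}^{5} (-1)^j C(5,j)((5-j)/5)^12
= 1.0000 - 0.3436 + 0.0218 - 0.0002 + 0.0000 - 0.0000
= 0.6780.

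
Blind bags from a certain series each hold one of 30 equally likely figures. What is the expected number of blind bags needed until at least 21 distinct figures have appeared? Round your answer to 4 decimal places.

With k distinct figures already seen, the next new one arrives after an expected 30/(30-k) blind bags.
Sum over k = 0,...,20: E = 30/30 + 30/29 + 30/28 + ... + 30/11 + 30/10 = 34.98057.

34.9806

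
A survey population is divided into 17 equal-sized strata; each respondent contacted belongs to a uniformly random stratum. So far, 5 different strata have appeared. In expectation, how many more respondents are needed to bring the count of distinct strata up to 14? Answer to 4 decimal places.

With k distinct strata already seen, the next new one takes an expected 17/(17-k) respondents.
Sum over k = 5,...,13: E = 17/12 + 17/11 + 17/10 + ... + 17/5 + 17/4 = 21.58791.

21.5879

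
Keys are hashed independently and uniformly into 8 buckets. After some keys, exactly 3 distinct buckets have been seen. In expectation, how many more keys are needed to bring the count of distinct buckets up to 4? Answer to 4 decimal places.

The wait to go from k to k+1 distinct buckets is geometric with mean 8/(8-k).
Only the k = 3 term is needed: E = 8/5 = 1.60000.

1.6000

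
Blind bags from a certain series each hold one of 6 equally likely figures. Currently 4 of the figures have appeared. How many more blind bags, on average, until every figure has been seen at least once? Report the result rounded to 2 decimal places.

9.00

From k distinct to k+1 distinct takes on average 6/(6-k) blind bags.
Sum over k = 4,...,5: E = 6/2 + 6/1 = 9.000.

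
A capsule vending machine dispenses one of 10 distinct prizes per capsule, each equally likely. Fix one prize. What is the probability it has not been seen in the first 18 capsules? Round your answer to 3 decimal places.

On each capsule the fixed prize fails to appear with probability 9/10.
P(still missing after 18) = (9/10)^18 = 0.1501.

0.150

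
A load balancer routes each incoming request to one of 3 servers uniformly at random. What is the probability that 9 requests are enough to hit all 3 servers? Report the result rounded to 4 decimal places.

Let A_i be the event that server i is missing after 9 requests. By inclusion–exclusion on the A_i,
P(all seen) = Σ_{j=0}^{3} (-1)^j C(3,j)((3-j)/3)^9
= 1.00000 - 0.07804 + 0.00015 - 0.00000
= 0.92212.

0.9221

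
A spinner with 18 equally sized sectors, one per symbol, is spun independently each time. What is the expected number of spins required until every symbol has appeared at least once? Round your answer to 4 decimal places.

After k distinct symbols have appeared, the next spin gives a new one with probability (18-k)/18, so the expected wait for the (k+1)-th is 18/(18-k).
E[T] = 18/18 + 18/17 + 18/16 + ... + 18/2 + 18/1 = 18·H_{18}.
H_{18} = 3.49511, so E[T] = 62.91195.

62.9119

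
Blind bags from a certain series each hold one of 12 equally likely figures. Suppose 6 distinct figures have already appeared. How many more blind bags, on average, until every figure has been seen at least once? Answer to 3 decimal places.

With k distinct figures already seen, the next new one takes an expected 12/(12-k) blind bags.
Sum over k = 6,...,11: E = 12/6 + 12/5 + 12/4 + 12/3 + 12/2 + 12/1 = 29.4000.

29.400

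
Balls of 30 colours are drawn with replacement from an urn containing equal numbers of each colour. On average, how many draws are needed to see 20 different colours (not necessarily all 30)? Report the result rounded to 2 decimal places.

With k distinct colours already seen, the next new one arrives after an expected 30/(30-k) draws.
Sum over k = 0,...,19: E = 30/30 + 30/29 + 30/28 + ... + 30/12 + 30/11 = 31.981.

31.98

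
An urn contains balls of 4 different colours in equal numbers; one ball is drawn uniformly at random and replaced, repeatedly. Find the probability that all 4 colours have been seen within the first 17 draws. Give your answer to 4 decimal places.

0.9700

Let A_i be the event that colour i is missing after 17 draws. By inclusion–exclusion on the A_i,
P(all seen) = Σ_{j=0}^{4} (-1)^j C(4,j)((4-j)/4)^17
= 1.00000 - 0.03007 + 0.00005 - 0.00000 + 0.00000
= 0.96998.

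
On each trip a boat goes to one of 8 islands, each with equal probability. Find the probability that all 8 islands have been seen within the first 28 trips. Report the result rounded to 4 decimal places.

Let A_i be the event that island i is missing after 28 trips. By inclusion–exclusion on the A_i,
P(all seen) = Σ_{j=0}^{8} (-1)^j C(8,j)((8-j)/8)^28
= 1.00000 - 0.19025 + 0.00889 - 0.00011 + 0.00000 - 0.00000 + 0.00000 - 0.00000 + 0.00000
= 0.81854.

0.8185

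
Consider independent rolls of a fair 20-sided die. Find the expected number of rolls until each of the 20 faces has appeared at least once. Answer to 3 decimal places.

After k distinct faces have appeared, the next roll gives a new one with probability (20-k)/20, so the expected wait for the (k+1)-th is 20/(20-k).
E[T] = 20/20 + 20/19 + 20/18 + ... + 20/2 + 20/1 = 20·H_{20}.
H_{20} = 3.5977, so E[T] = 71.9548.

71.955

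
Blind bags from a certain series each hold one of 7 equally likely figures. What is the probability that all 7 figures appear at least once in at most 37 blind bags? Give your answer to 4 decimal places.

0.9767

By inclusion–exclusion over which figures are missing,
P(all seen) = Σ_{j=0}^{7} (-1)^j C(7,j)((7-j)/7)^37
= 1.00000 - 0.02334 + 0.00008 - 0.00000 + 0.00000 - 0.00000 + 0.00000 - 0.00000
= 0.97674.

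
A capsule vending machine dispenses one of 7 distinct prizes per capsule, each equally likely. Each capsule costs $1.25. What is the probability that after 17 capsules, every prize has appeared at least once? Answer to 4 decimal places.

0.5570

Let A_i be the event that prize i is missing after 17 capsules. By inclusion–exclusion on the A_i,
P(all seen) = Σ_{j=0}^{7} (-1)^j C(7,j)((7-j)/7)^17
= 1.00000 - 0.50933 + 0.06887 - 0.00258 + 0.00002 - 0.00000 + 0.00000 - 0.00000
= 0.55697.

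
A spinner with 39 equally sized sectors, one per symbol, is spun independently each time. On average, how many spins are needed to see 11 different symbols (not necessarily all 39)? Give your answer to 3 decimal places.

12.729

With k distinct symbols already seen, the next new one arrives after an expected 39/(39-k) spins.
Sum over k = 0,...,10: E = 39/39 + 39/38 + 39/37 + ... + 39/30 + 39/29 = 12.7285.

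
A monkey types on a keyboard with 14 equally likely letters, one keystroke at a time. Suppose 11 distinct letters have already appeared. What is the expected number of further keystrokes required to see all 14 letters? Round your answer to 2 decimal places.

25.67

From k distinct to k+1 distinct takes on average 14/(14-k) keystrokes.
Sum over k = 11,...,13: E = 14/3 + 14/2 + 14/1 = 25.667.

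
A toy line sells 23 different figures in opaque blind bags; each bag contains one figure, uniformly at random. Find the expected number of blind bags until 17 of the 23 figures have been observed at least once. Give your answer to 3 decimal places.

Going from k to k+1 distinct takes a geometric number of blind bags with mean 23/(23-k).
Sum over k = 0,...,16: E = 23/23 + 23/22 + 23/21 + ... + 23/8 + 23/7 = 29.5387.

29.539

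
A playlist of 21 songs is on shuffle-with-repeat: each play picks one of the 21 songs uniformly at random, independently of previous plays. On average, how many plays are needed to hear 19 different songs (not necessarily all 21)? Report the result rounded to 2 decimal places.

45.05

With k distinct songs already seen, the next new one arrives after an expected 21/(21-k) plays.
Sum over k = 0,...,18: E = 21/21 + 21/20 + 21/19 + ... + 21/4 + 21/3 = 45.053.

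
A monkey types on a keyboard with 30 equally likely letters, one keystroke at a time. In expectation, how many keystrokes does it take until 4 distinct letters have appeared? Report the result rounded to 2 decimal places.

With k distinct letters already seen, the next new one arrives after an expected 30/(30-k) keystrokes.
Sum over k = 0,...,3: E = 30/30 + 30/29 + 30/28 + 30/27 = 4.217.

4.22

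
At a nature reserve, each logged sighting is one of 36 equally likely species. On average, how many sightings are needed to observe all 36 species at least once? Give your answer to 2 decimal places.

150.28

Split into phases: going from k distinct to k+1 distinct takes on average 36/(36-k) sightings.
E[T] = 36/36 + 36/35 + 36/34 + ... + 36/2 + 36/1 = 36·H_{36}.
H_{36} = 4.175, so E[T] = 150.284.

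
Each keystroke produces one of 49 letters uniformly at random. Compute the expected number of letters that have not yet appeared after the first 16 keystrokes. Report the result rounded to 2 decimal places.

For each letter, P(unseen after 16) = (48/49)^16 = 0.719.
By linearity of expectation, E[unseen] = 49·(48/49)^16 = 35.230.

35.23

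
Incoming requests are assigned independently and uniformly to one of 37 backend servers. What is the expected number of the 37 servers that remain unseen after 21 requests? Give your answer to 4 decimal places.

20.8122

For each server, P(unseen after 21) = (36/37)^21 = 0.56249.
By linearity of expectation, E[unseen] = 37·(36/37)^21 = 20.81220.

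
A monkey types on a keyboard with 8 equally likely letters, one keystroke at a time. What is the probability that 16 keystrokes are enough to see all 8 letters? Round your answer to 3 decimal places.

By inclusion–exclusion over which letters are missing,
P(all seen) = Σ_{j=0}^{8} (-1)^j C(8,j)((8-j)/8)^16
= 1.0000 - 0.9445 + 0.2806 - 0.0304 + 0.0011 - 0.0000 + 0.0000 - 0.0000 + 0.0000
= 0.3068.

0.307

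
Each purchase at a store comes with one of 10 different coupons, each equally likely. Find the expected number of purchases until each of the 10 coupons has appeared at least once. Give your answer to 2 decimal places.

After k distinct coupons have appeared, the next purchase gives a new one with probability (10-k)/10, so the expected wait for the (k+1)-th is 10/(10-k).
E[T] = 10/10 + 10/9 + 10/8 + ... + 10/2 + 10/1 = 10·H_{10}.
H_{10} = 2.929, so E[T] = 29.290.

29.29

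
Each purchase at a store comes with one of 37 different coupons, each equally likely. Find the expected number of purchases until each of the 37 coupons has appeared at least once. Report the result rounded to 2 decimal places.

155.46

The wait to go from k to k+1 distinct coupons is geometric with mean 37/(37-k).
E[T] = 37/37 + 37/36 + 37/35 + ... + 37/2 + 37/1 = 37·H_{37}.
H_{37} = 4.202, so E[T] = 155.459.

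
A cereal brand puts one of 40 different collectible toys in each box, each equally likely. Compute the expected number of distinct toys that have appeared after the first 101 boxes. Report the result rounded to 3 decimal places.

36.899

For each toy, P(seen in 101 boxes) = 1 - (39/40)^101 = 0.9225.
By linearity of expectation, E[distinct seen] = 40·(1 - (39/40)^101) = 36.8988.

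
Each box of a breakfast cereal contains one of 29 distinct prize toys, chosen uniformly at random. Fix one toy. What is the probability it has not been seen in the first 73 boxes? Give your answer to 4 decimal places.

0.0772

Each box misses the fixed toy with probability (29-1)/29 = 28/29, independently.
P(still missing after 73) = (28/29)^73 = 0.07718.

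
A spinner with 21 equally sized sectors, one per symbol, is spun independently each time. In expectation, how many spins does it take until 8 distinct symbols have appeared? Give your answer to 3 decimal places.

9.770

Going from k to k+1 distinct takes a geometric number of spins with mean 21/(21-k).
Sum over k = 0,...,7: E = 21/21 + 21/20 + 21/19 + ... + 21/15 + 21/14 = 9.7697.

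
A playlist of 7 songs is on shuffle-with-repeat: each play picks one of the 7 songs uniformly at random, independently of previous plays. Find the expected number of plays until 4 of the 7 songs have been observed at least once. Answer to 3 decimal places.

With k distinct songs already seen, the next new one arrives after an expected 7/(7-k) plays.
Sum over k = 0,...,3: E = 7/7 + 7/6 + 7/5 + 7/4 = 5.3167.

5.317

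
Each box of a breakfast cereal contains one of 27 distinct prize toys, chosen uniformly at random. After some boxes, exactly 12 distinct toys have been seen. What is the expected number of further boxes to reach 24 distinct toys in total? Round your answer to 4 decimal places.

40.0922

With k distinct toys already seen, the next new one takes an expected 27/(27-k) boxes.
Sum over k = 12,...,23: E = 27/15 + 27/14 + 27/13 + ... + 27/5 + 27/4 = 40.09218.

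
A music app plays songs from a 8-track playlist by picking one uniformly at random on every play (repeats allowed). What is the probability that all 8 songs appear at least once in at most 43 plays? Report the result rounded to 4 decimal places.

0.9744

Let A_i be the event that song i is missing after 43 plays. By inclusion–exclusion on the A_i,
P(all seen) = Σ_{j=0}^{8} (-1)^j C(8,j)((8-j)/8)^43
= 1.00000 - 0.02567 + 0.00012 - 0.00000 + 0.00000 - 0.00000 + 0.00000 - 0.00000 + 0.00000
= 0.97445.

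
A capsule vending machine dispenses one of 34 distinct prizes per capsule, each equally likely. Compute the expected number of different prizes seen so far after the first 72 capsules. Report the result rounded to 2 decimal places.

30.04

For each prize, P(seen in 72 capsules) = 1 - (33/34)^72 = 0.883.
By linearity of expectation, E[distinct seen] = 34·(1 - (33/34)^72) = 30.037.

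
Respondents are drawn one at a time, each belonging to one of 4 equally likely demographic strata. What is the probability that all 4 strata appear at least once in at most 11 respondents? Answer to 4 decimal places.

Let A_i be the event that stratum i is missing after 11 respondents. By inclusion–exclusion on the A_i,
P(all seen) = Σ_{j=0}^{4} (-1)^j C(4,j)((4-j)/4)^11
= 1.00000 - 0.16894 + 0.00293 - 0.00000 + 0.00000
= 0.83399.

0.8340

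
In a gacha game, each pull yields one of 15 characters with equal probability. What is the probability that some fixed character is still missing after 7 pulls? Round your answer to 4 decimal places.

Each pull misses the fixed character with probability (15-1)/15 = 14/15, independently.
P(still missing after 7) = (14/15)^7 = 0.61696.

0.6170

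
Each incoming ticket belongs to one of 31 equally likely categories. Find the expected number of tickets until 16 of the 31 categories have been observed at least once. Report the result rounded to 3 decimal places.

21.980

With k distinct categories already seen, the next new one arrives after an expected 31/(31-k) tickets.
Sum over k = 0,...,15: E = 31/31 + 31/30 + 31/29 + ... + 31/17 + 31/16 = 21.9795.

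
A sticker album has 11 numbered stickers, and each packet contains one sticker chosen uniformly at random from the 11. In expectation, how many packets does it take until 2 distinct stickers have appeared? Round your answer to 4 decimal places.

2.1000

With k distinct stickers already seen, the next new one arrives after an expected 11/(11-k) packets.
Sum over k = 0,...,1: E = 11/11 + 11/10 = 2.10000.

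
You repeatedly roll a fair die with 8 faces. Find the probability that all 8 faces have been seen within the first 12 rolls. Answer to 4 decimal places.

0.0933

Let A_i be the event that face i is missing after 12 rolls. By inclusion–exclusion on the A_i,
P(all seen) = Σ_{j=0}^{8} (-1)^j C(8,j)((8-j)/8)^12
= 1.00000 - 1.61134 + 0.88694 - 0.19895 + 0.01709 - 0.00043 + 0.00000 - 0.00000 + 0.00000
= 0.09331.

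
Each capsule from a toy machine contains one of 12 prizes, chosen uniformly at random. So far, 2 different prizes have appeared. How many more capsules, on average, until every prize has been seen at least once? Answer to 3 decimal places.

35.148

From k distinct to k+1 distinct takes on average 12/(12-k) capsules.
Sum over k = 2,...,11: E = 12/10 + 12/9 + 12/8 + ... + 12/2 + 12/1 = 35.1476.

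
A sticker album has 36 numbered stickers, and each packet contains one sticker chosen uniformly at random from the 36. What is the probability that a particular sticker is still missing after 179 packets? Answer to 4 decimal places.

Each packet misses the fixed sticker with probability (36-1)/36 = 35/36, independently.
P(still missing after 179) = (35/36)^179 = 0.00646.

0.0065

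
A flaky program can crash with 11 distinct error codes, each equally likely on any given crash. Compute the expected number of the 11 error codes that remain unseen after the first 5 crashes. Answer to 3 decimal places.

For each error code, P(unseen after 5) = (10/11)^5 = 0.6209.
By linearity of expectation, E[unseen] = 11·(10/11)^5 = 6.8301.

6.830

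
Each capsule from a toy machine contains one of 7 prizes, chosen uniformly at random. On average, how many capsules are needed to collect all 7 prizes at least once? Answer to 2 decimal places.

The wait to go from k to k+1 distinct prizes is geometric with mean 7/(7-k).
E[T] = 7/7 + 7/6 + 7/5 + ... + 7/2 + 7/1 = 7·H_{7}.
H_{7} = 2.593, so E[T] = 18.150.

18.15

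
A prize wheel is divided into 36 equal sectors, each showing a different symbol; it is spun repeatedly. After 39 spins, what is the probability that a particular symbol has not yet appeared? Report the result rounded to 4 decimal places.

Each spin misses the fixed symbol with probability (36-1)/36 = 35/36, independently.
P(still missing after 39) = (35/36)^39 = 0.33332.

0.3333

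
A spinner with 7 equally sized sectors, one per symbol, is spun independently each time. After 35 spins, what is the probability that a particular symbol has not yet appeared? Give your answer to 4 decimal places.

0.0045

On each spin the fixed symbol fails to appear with probability 6/7.
P(still missing after 35) = (6/7)^35 = 0.00454.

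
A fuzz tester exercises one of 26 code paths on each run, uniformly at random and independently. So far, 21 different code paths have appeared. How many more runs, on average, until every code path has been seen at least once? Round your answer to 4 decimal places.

59.3667

From k distinct to k+1 distinct takes on average 26/(26-k) runs.
Sum over k = 21,...,25: E = 26/5 + 26/4 + 26/3 + 26/2 + 26/1 = 59.36667.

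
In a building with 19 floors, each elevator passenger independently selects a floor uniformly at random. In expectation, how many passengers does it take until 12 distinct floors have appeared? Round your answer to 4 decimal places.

18.1428

Going from k to k+1 distinct takes a geometric number of passengers with mean 19/(19-k).
Sum over k = 0,...,11: E = 19/19 + 19/18 + 19/17 + ... + 19/9 + 19/8 = 18.14277.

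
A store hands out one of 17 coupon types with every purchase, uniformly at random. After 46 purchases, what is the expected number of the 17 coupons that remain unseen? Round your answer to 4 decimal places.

For each coupon, P(unseen after 46) = (16/17)^46 = 0.06150.
By linearity of expectation, E[unseen] = 17·(16/17)^46 = 1.04548.

1.0455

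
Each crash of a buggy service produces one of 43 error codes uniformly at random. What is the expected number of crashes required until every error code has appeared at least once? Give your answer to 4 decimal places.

187.0499

Split into phases: going from k distinct to k+1 distinct takes on average 43/(43-k) crashes.
E[T] = 43/43 + 43/42 + 43/41 + ... + 43/2 + 43/1 = 43·H_{43}.
H_{43} = 4.35000, so E[T] = 187.04994.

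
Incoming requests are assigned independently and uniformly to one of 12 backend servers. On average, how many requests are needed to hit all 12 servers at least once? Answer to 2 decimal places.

The wait to go from k to k+1 distinct servers is geometric with mean 12/(12-k).
E[T] = 12/12 + 12/11 + 12/10 + ... + 12/2 + 12/1 = 12·H_{12}.
H_{12} = 3.103, so E[T] = 37.239.

37.24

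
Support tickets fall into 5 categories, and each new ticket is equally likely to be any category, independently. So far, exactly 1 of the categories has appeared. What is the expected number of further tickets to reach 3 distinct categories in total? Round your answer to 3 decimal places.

From k distinct to k+1 distinct takes on average 5/(5-k) tickets.
Sum over k = 1,...,2: E = 5/4 + 5/3 = 2.9167.

2.917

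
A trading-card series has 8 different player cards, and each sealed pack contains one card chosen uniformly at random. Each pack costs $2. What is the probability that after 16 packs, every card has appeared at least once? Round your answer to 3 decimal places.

By inclusion–exclusion over which cards are missing,
P(all seen) = Σ_{j=0}^{8} (-1)^j C(8,j)((8-j)/8)^16
= 1.0000 - 0.9445 + 0.2806 - 0.0304 + 0.0011 - 0.0000 + 0.0000 - 0.0000 + 0.0000
= 0.3068.

0.307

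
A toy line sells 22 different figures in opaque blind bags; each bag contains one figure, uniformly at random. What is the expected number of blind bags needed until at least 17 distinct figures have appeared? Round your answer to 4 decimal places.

Going from k to k+1 distinct takes a geometric number of blind bags with mean 22/(22-k).
Sum over k = 0,...,16: E = 22/22 + 22/21 + 22/20 + ... + 22/7 + 22/6 = 30.96456.

30.9646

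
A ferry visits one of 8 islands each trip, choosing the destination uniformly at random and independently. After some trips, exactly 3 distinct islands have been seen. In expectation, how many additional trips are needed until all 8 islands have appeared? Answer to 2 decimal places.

18.27

The wait to go from k to k+1 distinct islands is geometric with mean 8/(8-k).
Sum over k = 3,...,7: E = 8/5 + 8/4 + 8/3 + 8/2 + 8/1 = 18.267.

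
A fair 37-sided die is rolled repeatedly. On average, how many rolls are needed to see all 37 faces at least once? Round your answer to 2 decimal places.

The wait to go from k to k+1 distinct faces is geometric with mean 37/(37-k).
E[T] = 37/37 + 37/36 + 37/35 + ... + 37/2 + 37/1 = 37·H_{37}.
H_{37} = 4.202, so E[T] = 155.459.

155.46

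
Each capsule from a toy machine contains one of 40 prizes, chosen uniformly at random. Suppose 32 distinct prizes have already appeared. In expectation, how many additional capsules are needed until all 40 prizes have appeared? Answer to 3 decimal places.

From k distinct to k+1 distinct takes on average 40/(40-k) capsules.
Sum over k = 32,...,39: E = 40/8 + 40/7 + 40/6 + ... + 40/2 + 40/1 = 108.7143.

108.714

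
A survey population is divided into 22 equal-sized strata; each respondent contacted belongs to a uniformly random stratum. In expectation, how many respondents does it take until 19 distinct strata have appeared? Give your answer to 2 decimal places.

Going from k to k+1 distinct takes a geometric number of respondents with mean 22/(22-k).
Sum over k = 0,...,18: E = 22/22 + 22/21 + 22/20 + ... + 22/5 + 22/4 = 40.865.

40.86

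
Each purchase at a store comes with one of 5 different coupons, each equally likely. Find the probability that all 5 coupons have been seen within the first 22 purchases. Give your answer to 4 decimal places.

0.9632

By inclusion–exclusion over which coupons are missing,
P(all seen) = Σ_{j=0}^{5} (-1)^j C(5,j)((5-j)/5)^22
= 1.00000 - 0.03689 + 0.00013 - 0.00000 + 0.00000 - 0.00000
= 0.96324.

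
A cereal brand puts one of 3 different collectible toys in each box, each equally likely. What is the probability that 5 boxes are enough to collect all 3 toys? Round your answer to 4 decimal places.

By inclusion–exclusion over which toys are missing,
P(all seen) = Σ_{j=0}^{3} (-1)^j C(3,j)((3-j)/3)^5
= 1.00000 - 0.39506 + 0.01235 - 0.00000
= 0.61728.

0.6173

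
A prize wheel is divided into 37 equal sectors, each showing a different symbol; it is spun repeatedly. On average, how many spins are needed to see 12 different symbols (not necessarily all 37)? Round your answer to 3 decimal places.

With k distinct symbols already seen, the next new one arrives after an expected 37/(37-k) spins.
Sum over k = 0,...,11: E = 37/37 + 37/36 + 37/35 + ... + 37/27 + 37/26 = 14.2682.

14.268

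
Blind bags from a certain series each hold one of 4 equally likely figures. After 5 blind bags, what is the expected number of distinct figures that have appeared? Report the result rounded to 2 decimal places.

3.05

For each figure, P(seen in 5 blind bags) = 1 - (3/4)^5 = 0.763.
By linearity of expectation, E[distinct seen] = 4·(1 - (3/4)^5) = 3.051.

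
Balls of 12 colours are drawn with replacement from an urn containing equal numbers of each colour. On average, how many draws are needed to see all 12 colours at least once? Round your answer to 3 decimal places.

After k distinct colours have appeared, the next draw gives a new one with probability (12-k)/12, so the expected wait for the (k+1)-th is 12/(12-k).
E[T] = 12/12 + 12/11 + 12/10 + ... + 12/2 + 12/1 = 12·H_{12}.
H_{12} = 3.1032, so E[T] = 37.2385.

37.239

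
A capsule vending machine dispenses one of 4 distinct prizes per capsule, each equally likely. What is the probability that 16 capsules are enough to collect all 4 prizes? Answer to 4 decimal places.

By inclusion–exclusion over which prizes are missing,
P(all seen) = Σ_{j=0}^{4} (-1)^j C(4,j)((4-j)/4)^16
= 1.00000 - 0.04009 + 0.00009 - 0.00000 + 0.00000
= 0.96000.

0.9600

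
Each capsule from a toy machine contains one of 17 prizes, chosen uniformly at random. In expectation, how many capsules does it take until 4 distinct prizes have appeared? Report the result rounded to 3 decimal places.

4.410

Going from k to k+1 distinct takes a geometric number of capsules with mean 17/(17-k).
Sum over k = 0,...,3: E = 17/17 + 17/16 + 17/15 + 17/14 = 4.4101.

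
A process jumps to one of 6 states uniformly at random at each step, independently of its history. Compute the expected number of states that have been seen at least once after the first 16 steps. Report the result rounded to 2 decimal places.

5.68

For each state, P(seen in 16 steps) = 1 - (5/6)^16 = 0.946.
By linearity of expectation, E[distinct seen] = 6·(1 - (5/6)^16) = 5.675.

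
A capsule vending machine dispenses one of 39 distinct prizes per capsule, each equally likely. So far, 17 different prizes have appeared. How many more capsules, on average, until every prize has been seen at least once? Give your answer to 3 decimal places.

143.942

The wait to go from k to k+1 distinct prizes is geometric with mean 39/(39-k).
Sum over k = 17,...,38: E = 39/22 + 39/21 + 39/20 + ... + 39/2 + 39/1 = 143.9417.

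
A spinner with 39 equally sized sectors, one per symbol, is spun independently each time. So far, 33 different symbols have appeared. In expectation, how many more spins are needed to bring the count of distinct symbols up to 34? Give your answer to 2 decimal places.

6.50

The wait to go from k to k+1 distinct symbols is geometric with mean 39/(39-k).
Only the k = 33 term is needed: E = 39/6 = 6.500.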